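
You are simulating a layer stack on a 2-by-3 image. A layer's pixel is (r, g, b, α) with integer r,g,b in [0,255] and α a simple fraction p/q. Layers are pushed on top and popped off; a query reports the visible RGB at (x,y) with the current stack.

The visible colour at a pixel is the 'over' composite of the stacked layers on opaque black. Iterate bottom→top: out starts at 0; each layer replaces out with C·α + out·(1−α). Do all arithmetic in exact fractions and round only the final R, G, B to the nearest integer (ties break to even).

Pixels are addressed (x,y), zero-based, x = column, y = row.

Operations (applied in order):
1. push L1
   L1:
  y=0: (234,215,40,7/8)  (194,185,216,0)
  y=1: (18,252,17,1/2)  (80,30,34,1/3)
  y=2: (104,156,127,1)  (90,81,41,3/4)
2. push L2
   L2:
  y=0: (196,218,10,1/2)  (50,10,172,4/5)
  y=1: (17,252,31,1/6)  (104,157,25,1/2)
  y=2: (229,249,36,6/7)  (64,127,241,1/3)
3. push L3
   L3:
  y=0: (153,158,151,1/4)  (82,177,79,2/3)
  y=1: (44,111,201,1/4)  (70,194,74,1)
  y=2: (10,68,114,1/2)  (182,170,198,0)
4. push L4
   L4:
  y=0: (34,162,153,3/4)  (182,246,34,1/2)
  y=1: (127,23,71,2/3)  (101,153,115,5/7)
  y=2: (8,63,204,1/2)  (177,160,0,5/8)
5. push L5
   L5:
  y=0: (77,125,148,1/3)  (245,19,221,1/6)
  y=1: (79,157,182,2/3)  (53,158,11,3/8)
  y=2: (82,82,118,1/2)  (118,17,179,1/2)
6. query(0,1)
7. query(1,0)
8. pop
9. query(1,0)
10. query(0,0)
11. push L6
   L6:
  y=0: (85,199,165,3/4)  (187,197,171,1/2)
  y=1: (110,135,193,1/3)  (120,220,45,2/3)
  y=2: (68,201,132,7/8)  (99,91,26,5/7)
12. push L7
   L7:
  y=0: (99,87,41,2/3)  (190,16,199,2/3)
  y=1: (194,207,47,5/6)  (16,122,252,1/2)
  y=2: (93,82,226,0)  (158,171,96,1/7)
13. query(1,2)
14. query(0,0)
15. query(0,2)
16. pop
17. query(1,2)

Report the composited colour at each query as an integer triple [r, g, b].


at x=0,y=1 over L1,L2,L3,L4,L5:
after L1 α=1/2: [9, 126, 17/2]
after L2 α=1/6: [31/3, 147, 49/4]
after L3 α=1/4: [75/4, 138, 951/16]
after L4 α=2/3: [1091/12, 184/3, 3223/48]
after L5 α=2/3: [2987/36, 1126/9, 20695/144]
= [83, 125, 144]

(1,0) stack=L1,L2,L3,L4,L5; from [0,0,0]:
L1 α=0: [0, 0, 0]
L2 α=4/5: [40, 8, 688/5]
L3 α=2/3: [68, 362/3, 1478/15]
L4 α=1/2: [125, 550/3, 994/15]
L5 α=1/6: [145, 2807/18, 1657/18]
rounded: [145, 156, 92]

at x=1,y=0 over L1,L2,L3,L4:
+L1 (α=0) → [0, 0, 0]
+L2 (α=4/5) → [40, 8, 688/5]
+L3 (α=2/3) → [68, 362/3, 1478/15]
+L4 (α=1/2) → [125, 550/3, 994/15]
→ [125, 183, 66]

(0,0) stack=L1,L2,L3,L4; from [0,0,0]:
L1 α=7/8: [819/4, 1505/8, 35]
L2 α=1/2: [1603/8, 3249/16, 45/2]
L3 α=1/4: [6033/32, 12275/64, 437/8]
L4 α=3/4: [9297/128, 43379/256, 4109/32]
rounded: [73, 169, 128]

at x=1,y=2 over L1,L2,L3,L4,L6,L7:
L1 α=3/4: [135/2, 243/4, 123/4]
L2 α=1/3: [199/3, 497/6, 605/6]
L3 α=0: [199/3, 497/6, 605/6]
L4 α=5/8: [271/2, 2097/16, 605/16]
L6 α=5/7: [766/7, 5737/56, 235/8]
L7 α=1/7: [5702/49, 21999/196, 1089/28]
rounded: [116, 112, 39]

(0,0) stack=L1,L2,L3,L4,L6,L7; from [0,0,0]:
after L1 α=7/8: [819/4, 1505/8, 35]
after L2 α=1/2: [1603/8, 3249/16, 45/2]
after L3 α=1/4: [6033/32, 12275/64, 437/8]
after L4 α=3/4: [9297/128, 43379/256, 4109/32]
after L6 α=3/4: [41937/512, 196211/1024, 19949/128]
after L7 α=2/3: [47771/512, 374387/3072, 30445/384]
→ [93, 122, 79]

at x=0,y=2 over L1,L2,L3,L4,L6,L7:
+L1 (α=1) → [104, 156, 127]
+L2 (α=6/7) → [1478/7, 1650/7, 49]
+L3 (α=1/2) → [774/7, 1063/7, 163/2]
+L4 (α=1/2) → [415/7, 752/7, 571/4]
+L6 (α=7/8) → [3747/56, 10601/56, 4267/32]
+L7 (α=0) → [3747/56, 10601/56, 4267/32]
= [67, 189, 133]

at x=1,y=2 over L1,L2,L3,L4,L6:
+L1 (α=3/4) → [135/2, 243/4, 123/4]
+L2 (α=1/3) → [199/3, 497/6, 605/6]
+L3 (α=0) → [199/3, 497/6, 605/6]
+L4 (α=5/8) → [271/2, 2097/16, 605/16]
+L6 (α=5/7) → [766/7, 5737/56, 235/8]
→ [109, 102, 29]


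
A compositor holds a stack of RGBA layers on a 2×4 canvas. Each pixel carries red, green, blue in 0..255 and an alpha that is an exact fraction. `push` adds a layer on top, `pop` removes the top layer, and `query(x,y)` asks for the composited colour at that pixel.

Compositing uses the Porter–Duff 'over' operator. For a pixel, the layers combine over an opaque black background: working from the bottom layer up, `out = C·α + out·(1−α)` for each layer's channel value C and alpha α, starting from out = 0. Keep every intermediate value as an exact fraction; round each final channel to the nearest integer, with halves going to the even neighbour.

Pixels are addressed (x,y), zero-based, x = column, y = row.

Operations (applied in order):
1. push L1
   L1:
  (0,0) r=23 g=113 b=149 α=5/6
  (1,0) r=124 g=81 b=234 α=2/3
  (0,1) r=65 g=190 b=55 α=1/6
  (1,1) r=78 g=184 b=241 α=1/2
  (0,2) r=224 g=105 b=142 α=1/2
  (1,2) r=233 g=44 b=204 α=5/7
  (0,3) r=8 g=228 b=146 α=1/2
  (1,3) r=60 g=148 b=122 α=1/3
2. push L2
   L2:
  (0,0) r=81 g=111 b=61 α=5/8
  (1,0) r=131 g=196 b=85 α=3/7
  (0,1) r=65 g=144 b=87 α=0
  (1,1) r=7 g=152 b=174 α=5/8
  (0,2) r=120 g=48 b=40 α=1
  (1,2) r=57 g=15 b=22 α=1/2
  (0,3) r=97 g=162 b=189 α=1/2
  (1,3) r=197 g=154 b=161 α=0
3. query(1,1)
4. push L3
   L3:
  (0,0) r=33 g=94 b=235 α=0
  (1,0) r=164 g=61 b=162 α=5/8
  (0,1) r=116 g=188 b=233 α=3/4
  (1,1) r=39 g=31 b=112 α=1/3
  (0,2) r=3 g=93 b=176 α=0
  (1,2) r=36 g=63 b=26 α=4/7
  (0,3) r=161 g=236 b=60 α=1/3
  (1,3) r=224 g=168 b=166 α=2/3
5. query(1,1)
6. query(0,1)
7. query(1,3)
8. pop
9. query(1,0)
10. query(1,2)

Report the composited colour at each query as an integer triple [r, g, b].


(1,1) stack=L1,L2; from [0,0,0]:
L1 α=1/2: [39, 92, 241/2]
L2 α=5/8: [19, 259/2, 2463/16]
= [19, 130, 154]

at x=1,y=1 over L1,L2,L3:
L1 α=1/2: [39, 92, 241/2]
L2 α=5/8: [19, 259/2, 2463/16]
L3 α=1/3: [77/3, 290/3, 3359/24]
= [26, 97, 140]

at x=0,y=1 over L1,L2,L3:
after L1 α=1/6: [65/6, 95/3, 55/6]
after L2 α=0: [65/6, 95/3, 55/6]
after L3 α=3/4: [2153/24, 1787/12, 4249/24]
rounded: [90, 149, 177]

at x=1,y=3 over L1,L2,L3:
+L1 (α=1/3) → [20, 148/3, 122/3]
+L2 (α=0) → [20, 148/3, 122/3]
+L3 (α=2/3) → [156, 1156/9, 1118/9]
rounded: [156, 128, 124]

(1,0) stack=L1,L2; from [0,0,0]:
L1 α=2/3: [248/3, 54, 156]
L2 α=3/7: [2171/21, 804/7, 879/7]
→ [103, 115, 126]

query (1,2) [L1,L2] — begin 0,0,0
L1 α=5/7: [1165/7, 220/7, 1020/7]
L2 α=1/2: [782/7, 325/14, 587/7]
rounded: [112, 23, 84]


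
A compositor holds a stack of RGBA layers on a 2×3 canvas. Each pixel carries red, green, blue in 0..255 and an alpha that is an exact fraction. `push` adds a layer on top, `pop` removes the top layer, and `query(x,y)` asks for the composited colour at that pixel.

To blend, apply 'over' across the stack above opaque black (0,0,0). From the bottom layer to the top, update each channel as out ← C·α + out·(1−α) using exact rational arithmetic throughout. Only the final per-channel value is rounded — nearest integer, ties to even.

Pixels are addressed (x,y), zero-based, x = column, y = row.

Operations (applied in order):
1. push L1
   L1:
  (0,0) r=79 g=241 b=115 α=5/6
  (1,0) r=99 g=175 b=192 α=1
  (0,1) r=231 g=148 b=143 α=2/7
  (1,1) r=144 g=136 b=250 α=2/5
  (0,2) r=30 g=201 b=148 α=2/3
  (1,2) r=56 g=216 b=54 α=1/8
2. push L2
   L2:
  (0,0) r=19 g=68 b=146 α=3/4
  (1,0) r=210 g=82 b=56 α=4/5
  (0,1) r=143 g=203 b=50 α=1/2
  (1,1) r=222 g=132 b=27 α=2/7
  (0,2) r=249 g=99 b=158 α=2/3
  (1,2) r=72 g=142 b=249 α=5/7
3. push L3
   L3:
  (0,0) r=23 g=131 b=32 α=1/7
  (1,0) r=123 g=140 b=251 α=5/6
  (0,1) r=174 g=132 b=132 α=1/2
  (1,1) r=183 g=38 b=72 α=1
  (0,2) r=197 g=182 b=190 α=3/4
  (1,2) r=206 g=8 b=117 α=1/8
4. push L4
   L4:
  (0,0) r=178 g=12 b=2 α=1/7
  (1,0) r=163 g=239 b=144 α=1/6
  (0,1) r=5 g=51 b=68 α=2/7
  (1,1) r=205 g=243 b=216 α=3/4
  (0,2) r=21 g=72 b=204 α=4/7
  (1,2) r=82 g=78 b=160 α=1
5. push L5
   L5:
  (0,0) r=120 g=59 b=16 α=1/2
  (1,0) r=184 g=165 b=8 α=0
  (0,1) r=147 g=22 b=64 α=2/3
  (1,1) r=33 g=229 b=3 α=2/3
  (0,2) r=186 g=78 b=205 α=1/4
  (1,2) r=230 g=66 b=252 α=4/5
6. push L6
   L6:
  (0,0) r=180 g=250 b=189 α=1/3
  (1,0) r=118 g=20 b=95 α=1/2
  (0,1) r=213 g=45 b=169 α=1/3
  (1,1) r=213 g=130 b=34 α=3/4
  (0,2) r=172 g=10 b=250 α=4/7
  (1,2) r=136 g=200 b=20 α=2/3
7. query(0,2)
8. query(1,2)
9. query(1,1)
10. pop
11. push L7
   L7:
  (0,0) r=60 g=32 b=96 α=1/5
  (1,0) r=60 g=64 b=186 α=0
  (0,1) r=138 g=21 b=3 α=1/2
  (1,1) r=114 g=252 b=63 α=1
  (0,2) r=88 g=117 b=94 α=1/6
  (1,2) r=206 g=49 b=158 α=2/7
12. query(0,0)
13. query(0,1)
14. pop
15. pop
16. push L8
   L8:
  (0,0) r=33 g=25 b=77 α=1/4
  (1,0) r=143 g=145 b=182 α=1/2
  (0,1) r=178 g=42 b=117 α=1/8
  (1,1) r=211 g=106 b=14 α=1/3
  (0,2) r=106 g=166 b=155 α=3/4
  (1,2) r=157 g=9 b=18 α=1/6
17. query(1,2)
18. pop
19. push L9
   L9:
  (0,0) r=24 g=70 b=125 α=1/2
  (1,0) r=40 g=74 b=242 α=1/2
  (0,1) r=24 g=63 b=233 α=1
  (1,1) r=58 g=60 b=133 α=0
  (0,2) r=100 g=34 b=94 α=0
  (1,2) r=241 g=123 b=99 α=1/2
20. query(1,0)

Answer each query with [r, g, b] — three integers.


query (0,2) [L1,L2,L3,L4,L5,L6] — begin 0,0,0
L1 α=2/3: [20, 134, 296/3]
L2 α=2/3: [518/3, 332/3, 1244/9]
L3 α=3/4: [2291/12, 985/6, 3187/18]
L4 α=4/7: [2627/28, 223/2, 8083/42]
L5 α=1/4: [13089/112, 825/8, 10953/56]
L6 α=4/7: [116323/784, 2795/56, 88859/392]
= [148, 50, 227]

at x=1,y=2 over L1,L2,L3,L4,L5,L6:
+L1 (α=1/8) → [7, 27, 27/4]
+L2 (α=5/7) → [374/7, 764/7, 2517/14]
+L3 (α=1/8) → [145/2, 193/2, 2751/16]
+L4 (α=1) → [82, 78, 160]
+L5 (α=4/5) → [1002/5, 342/5, 1168/5]
+L6 (α=2/3) → [2362/15, 2342/15, 456/5]
= [157, 156, 91]

(1,1) stack=L1,L2,L3,L4,L5,L6; from [0,0,0]:
L1 α=2/5: [288/5, 272/5, 100]
L2 α=2/7: [732/7, 536/7, 554/7]
L3 α=1: [183, 38, 72]
L4 α=3/4: [399/2, 767/4, 180]
L5 α=2/3: [177/2, 2599/12, 62]
L6 α=3/4: [1455/8, 7279/48, 41]
rounded: [182, 152, 41]

query (0,0) [L1,L2,L3,L4,L5,L7] — begin 0,0,0
+L1 (α=5/6) → [395/6, 1205/6, 575/6]
+L2 (α=3/4) → [737/24, 2429/24, 3203/24]
+L3 (α=1/7) → [829/28, 2953/28, 3331/28]
+L4 (α=1/7) → [4979/98, 9027/98, 10021/98]
+L5 (α=1/2) → [16739/196, 14809/196, 11589/196]
+L7 (α=1/5) → [19679/245, 16377/245, 16293/245]
rounded: [80, 67, 67]

query (0,1) [L1,L2,L3,L4,L5,L7] — begin 0,0,0
L1 α=2/7: [66, 296/7, 286/7]
L2 α=1/2: [209/2, 1717/14, 318/7]
L3 α=1/2: [557/4, 3565/28, 621/7]
L4 α=2/7: [2825/28, 20681/196, 4057/49]
L5 α=2/3: [11057/84, 29305/588, 3443/49]
L7 α=1/2: [22649/168, 41653/1176, 1795/49]
= [135, 35, 37]

(1,2) stack=L1,L2,L3,L4,L8; from [0,0,0]:
after L1 α=1/8: [7, 27, 27/4]
after L2 α=5/7: [374/7, 764/7, 2517/14]
after L3 α=1/8: [145/2, 193/2, 2751/16]
after L4 α=1: [82, 78, 160]
after L8 α=1/6: [189/2, 133/2, 409/3]
→ [94, 66, 136]

(1,0) stack=L1,L2,L3,L4,L9; from [0,0,0]:
+L1 (α=1) → [99, 175, 192]
+L2 (α=4/5) → [939/5, 503/5, 416/5]
+L3 (α=5/6) → [669/5, 4003/30, 6691/30]
+L4 (α=1/6) → [416/3, 5437/36, 7555/36]
+L9 (α=1/2) → [268/3, 8101/72, 16267/72]
= [89, 113, 226]


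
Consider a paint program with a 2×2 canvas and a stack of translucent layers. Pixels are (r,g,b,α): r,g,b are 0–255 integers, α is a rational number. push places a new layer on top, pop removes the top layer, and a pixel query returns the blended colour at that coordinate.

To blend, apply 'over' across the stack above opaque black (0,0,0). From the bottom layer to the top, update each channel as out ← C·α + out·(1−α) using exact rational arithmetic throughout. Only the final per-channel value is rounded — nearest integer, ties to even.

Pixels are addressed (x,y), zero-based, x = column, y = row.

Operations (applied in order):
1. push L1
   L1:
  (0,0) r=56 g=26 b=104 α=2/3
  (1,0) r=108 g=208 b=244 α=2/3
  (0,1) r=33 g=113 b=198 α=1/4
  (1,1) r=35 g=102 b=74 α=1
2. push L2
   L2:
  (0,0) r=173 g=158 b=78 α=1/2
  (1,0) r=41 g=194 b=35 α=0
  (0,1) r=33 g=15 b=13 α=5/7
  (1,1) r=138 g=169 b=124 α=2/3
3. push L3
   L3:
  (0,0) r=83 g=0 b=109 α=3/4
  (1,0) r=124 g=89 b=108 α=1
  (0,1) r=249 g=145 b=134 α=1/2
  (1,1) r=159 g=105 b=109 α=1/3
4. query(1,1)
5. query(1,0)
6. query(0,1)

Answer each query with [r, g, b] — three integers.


(1,1) stack=L1,L2,L3; from [0,0,0]:
after L1 α=1: [35, 102, 74]
after L2 α=2/3: [311/3, 440/3, 322/3]
after L3 α=1/3: [1099/9, 1195/9, 971/9]
→ [122, 133, 108]

at x=1,y=0 over L1,L2,L3:
after L1 α=2/3: [72, 416/3, 488/3]
after L2 α=0: [72, 416/3, 488/3]
after L3 α=1: [124, 89, 108]
= [124, 89, 108]

query (0,1) [L1,L2,L3] — begin 0,0,0
L1 α=1/4: [33/4, 113/4, 99/2]
L2 α=5/7: [363/14, 263/14, 164/7]
L3 α=1/2: [3849/28, 2293/28, 551/7]
→ [137, 82, 79]


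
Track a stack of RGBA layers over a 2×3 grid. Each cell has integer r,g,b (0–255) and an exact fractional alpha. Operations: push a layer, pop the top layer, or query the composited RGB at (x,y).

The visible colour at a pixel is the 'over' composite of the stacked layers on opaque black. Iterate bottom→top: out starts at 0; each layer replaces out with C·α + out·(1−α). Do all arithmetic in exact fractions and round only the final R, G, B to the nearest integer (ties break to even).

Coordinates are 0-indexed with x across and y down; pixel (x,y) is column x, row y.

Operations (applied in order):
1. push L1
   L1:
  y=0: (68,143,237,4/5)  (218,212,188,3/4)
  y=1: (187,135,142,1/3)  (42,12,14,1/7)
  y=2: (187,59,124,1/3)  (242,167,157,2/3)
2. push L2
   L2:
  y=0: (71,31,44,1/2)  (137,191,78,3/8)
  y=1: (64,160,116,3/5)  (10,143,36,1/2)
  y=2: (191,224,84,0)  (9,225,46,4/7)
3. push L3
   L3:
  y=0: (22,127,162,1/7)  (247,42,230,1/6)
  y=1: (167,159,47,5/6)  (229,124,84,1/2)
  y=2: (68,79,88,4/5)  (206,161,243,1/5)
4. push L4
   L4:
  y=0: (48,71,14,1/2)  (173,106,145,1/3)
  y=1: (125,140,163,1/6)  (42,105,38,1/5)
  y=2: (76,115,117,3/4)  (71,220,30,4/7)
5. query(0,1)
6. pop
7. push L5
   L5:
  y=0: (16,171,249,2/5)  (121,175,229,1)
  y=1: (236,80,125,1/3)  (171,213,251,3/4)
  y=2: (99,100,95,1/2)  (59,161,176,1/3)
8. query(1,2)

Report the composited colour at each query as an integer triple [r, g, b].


(0,1) stack=L1,L2,L3,L4; from [0,0,0]:
after L1 α=1/3: [187/3, 45, 142/3]
after L2 α=3/5: [190/3, 114, 1328/15]
after L3 α=5/6: [2695/18, 303/2, 4853/90]
after L4 α=1/6: [15725/108, 1795/12, 7787/108]
= [146, 150, 72]

(1,2) stack=L1,L2,L3,L5; from [0,0,0]:
+L1 (α=2/3) → [484/3, 334/3, 314/3]
+L2 (α=4/7) → [520/7, 1234/7, 498/7]
+L3 (α=1/5) → [3522/35, 6063/35, 3693/35]
+L5 (α=1/3) → [9109/105, 17761/105, 13546/105]
rounded: [87, 169, 129]


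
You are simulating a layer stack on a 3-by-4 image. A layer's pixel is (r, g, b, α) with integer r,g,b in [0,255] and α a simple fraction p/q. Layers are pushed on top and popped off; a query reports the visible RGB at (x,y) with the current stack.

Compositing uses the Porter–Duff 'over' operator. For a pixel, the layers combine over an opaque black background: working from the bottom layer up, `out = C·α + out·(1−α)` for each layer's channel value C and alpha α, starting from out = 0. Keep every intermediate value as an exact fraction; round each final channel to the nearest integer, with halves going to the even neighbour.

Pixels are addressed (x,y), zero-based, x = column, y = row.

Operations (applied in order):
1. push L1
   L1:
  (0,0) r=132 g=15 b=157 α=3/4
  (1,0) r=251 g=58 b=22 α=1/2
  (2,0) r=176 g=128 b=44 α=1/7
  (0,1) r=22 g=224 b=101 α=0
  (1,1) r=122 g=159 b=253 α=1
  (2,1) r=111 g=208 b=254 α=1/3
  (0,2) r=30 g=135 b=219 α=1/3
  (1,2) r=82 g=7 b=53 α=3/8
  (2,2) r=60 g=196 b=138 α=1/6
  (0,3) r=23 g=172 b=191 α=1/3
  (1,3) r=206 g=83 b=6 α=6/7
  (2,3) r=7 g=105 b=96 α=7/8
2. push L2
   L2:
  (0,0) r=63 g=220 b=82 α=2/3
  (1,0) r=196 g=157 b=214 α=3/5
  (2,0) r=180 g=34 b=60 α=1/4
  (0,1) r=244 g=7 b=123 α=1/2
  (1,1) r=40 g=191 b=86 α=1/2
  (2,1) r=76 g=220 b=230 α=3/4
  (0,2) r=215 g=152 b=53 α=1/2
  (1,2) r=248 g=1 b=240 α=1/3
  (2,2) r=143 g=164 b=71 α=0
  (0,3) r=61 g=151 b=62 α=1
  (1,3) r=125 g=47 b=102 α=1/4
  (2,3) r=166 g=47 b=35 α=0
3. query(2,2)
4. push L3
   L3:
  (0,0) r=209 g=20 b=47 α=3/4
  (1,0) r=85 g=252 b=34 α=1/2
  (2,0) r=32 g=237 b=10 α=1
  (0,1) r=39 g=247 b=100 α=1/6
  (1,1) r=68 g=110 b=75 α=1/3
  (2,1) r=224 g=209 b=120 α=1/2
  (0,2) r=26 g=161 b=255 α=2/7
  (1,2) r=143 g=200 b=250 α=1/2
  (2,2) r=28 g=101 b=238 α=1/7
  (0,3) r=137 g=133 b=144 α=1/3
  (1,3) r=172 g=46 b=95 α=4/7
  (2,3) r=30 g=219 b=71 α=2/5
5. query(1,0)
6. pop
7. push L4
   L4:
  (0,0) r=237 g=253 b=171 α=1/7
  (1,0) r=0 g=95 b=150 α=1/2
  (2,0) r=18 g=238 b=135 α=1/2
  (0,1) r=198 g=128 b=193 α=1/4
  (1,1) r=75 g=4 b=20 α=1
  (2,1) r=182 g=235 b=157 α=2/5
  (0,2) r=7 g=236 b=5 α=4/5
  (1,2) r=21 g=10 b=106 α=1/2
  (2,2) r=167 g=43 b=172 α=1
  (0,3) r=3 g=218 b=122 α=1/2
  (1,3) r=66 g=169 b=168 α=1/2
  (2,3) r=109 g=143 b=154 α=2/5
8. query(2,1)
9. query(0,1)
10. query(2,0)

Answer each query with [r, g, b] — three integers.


(2,2) stack=L1,L2; from [0,0,0]:
after L1 α=1/6: [10, 98/3, 23]
after L2 α=0: [10, 98/3, 23]
rounded: [10, 33, 23]

(1,0) stack=L1,L2,L3; from [0,0,0]:
+L1 (α=1/2) → [251/2, 29, 11]
+L2 (α=3/5) → [839/5, 529/5, 664/5]
+L3 (α=1/2) → [632/5, 1789/10, 417/5]
rounded: [126, 179, 83]

query (2,1) [L1,L2,L4] — begin 0,0,0
after L1 α=1/3: [37, 208/3, 254/3]
after L2 α=3/4: [265/4, 547/3, 581/3]
after L4 α=2/5: [2251/20, 1017/5, 179]
→ [113, 203, 179]

(0,1) stack=L1,L2,L4; from [0,0,0]:
after L1 α=0: [0, 0, 0]
after L2 α=1/2: [122, 7/2, 123/2]
after L4 α=1/4: [141, 277/8, 755/8]
= [141, 35, 94]

query (2,0) [L1,L2,L4] — begin 0,0,0
after L1 α=1/7: [176/7, 128/7, 44/7]
after L2 α=1/4: [447/7, 311/14, 138/7]
after L4 α=1/2: [573/14, 3643/28, 1083/14]
→ [41, 130, 77]


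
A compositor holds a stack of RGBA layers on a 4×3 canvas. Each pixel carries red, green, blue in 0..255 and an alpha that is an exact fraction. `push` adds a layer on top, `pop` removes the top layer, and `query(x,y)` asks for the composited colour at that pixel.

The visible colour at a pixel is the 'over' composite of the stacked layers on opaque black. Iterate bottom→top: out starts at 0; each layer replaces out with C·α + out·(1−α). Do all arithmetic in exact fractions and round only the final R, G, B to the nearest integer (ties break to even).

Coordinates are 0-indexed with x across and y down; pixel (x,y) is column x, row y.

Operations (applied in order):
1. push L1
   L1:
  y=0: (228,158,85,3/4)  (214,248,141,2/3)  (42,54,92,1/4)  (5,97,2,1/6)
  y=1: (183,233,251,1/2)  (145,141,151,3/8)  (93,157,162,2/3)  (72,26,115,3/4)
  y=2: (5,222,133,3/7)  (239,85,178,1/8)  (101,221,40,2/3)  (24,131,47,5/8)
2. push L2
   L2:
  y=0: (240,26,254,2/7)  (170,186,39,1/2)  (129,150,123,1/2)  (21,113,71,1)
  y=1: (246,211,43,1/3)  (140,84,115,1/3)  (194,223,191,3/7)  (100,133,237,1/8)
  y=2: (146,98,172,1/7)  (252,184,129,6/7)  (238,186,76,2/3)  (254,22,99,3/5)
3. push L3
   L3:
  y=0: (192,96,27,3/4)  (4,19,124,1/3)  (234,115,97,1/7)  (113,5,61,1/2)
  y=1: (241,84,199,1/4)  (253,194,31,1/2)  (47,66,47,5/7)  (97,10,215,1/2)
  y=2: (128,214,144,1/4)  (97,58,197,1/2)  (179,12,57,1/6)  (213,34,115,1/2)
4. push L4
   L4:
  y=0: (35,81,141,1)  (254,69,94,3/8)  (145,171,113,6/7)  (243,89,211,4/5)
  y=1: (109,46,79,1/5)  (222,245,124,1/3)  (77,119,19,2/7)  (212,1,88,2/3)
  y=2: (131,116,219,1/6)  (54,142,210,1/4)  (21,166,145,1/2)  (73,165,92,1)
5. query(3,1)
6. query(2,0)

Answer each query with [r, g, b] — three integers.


(3,1) stack=L1,L2,L3,L4; from [0,0,0]:
L1 α=3/4: [54, 39/2, 345/4]
L2 α=1/8: [239/4, 539/16, 3363/32]
L3 α=1/2: [627/8, 699/32, 10243/64]
L4 α=2/3: [4019/24, 763/96, 7169/64]
rounded: [167, 8, 112]

at x=2,y=0 over L1,L2,L3,L4:
+L1 (α=1/4) → [21/2, 27/2, 23]
+L2 (α=1/2) → [279/4, 327/4, 73]
+L3 (α=1/7) → [1305/14, 173/2, 535/7]
+L4 (α=6/7) → [13485/98, 2225/14, 5281/49]
rounded: [138, 159, 108]


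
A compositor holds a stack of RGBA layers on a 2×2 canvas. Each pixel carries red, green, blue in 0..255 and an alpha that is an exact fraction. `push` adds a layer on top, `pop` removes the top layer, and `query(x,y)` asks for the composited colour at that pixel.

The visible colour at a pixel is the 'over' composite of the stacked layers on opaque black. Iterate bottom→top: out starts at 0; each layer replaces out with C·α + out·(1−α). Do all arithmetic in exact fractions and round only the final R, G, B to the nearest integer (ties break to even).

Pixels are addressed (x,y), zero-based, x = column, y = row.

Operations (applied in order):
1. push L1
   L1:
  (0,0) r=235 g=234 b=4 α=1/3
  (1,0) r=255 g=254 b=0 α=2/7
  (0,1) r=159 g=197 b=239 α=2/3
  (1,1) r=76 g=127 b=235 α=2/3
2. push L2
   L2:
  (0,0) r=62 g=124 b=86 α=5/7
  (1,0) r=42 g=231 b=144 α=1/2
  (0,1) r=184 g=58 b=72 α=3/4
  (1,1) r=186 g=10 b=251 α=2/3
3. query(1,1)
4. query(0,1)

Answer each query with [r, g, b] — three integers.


(1,1) stack=L1,L2; from [0,0,0]:
L1 α=2/3: [152/3, 254/3, 470/3]
L2 α=2/3: [1268/9, 314/9, 1976/9]
rounded: [141, 35, 220]

query (0,1) [L1,L2] — begin 0,0,0
L1 α=2/3: [106, 394/3, 478/3]
L2 α=3/4: [329/2, 229/3, 563/6]
rounded: [164, 76, 94]


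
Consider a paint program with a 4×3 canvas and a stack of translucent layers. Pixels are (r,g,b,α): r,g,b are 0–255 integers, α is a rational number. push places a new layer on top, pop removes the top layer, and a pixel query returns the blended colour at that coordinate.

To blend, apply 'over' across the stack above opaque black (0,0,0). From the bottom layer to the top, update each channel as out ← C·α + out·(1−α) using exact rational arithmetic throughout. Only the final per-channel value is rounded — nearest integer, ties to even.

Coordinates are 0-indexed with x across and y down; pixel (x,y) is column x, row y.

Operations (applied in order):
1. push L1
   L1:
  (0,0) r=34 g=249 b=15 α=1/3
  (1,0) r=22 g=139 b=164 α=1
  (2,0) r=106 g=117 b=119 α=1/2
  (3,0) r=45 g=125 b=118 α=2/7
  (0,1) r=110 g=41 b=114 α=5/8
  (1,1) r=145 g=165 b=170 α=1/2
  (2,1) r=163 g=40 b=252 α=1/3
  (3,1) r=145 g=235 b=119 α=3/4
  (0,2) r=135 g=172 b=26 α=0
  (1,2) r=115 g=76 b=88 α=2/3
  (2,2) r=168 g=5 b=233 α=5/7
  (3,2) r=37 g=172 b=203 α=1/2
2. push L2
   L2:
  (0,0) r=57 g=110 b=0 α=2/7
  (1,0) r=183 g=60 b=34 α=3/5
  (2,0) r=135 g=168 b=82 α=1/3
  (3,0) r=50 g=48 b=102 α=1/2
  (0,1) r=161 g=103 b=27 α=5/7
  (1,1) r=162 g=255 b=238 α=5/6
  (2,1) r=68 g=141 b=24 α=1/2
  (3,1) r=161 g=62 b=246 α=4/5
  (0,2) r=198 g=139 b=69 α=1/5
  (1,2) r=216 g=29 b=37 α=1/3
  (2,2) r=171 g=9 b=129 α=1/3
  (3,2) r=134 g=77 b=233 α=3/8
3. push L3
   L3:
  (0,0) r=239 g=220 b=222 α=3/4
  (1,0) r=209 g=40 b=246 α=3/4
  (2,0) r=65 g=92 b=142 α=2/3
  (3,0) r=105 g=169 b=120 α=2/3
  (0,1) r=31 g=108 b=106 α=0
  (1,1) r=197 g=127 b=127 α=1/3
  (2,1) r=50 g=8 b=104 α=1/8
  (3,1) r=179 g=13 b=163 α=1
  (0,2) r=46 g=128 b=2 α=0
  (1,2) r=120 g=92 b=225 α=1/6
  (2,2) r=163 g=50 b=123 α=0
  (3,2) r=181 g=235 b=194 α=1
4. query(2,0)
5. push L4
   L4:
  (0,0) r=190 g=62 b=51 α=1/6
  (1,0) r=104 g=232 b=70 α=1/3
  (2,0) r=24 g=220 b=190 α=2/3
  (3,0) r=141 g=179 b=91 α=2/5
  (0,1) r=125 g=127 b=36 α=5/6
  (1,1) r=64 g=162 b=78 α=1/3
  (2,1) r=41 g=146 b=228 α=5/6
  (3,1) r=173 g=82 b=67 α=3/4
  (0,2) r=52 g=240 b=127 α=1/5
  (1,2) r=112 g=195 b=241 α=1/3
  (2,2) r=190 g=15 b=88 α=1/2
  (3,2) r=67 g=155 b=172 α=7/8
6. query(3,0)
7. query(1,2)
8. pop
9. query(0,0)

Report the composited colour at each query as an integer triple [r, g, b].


query (2,0) [L1,L2,L3] — begin 0,0,0
L1 α=1/2: [53, 117/2, 119/2]
L2 α=1/3: [241/3, 95, 67]
L3 α=2/3: [631/9, 93, 117]
rounded: [70, 93, 117]

at x=3,y=0 over L1,L2,L3,L4:
L1 α=2/7: [90/7, 250/7, 236/7]
L2 α=1/2: [220/7, 293/7, 475/7]
L3 α=2/3: [1690/21, 2659/21, 2155/21]
L4 α=2/5: [3664/35, 1033/7, 3429/35]
= [105, 148, 98]

at x=1,y=2 over L1,L2,L3,L4:
after L1 α=2/3: [230/3, 152/3, 176/3]
after L2 α=1/3: [1108/9, 391/9, 463/9]
after L3 α=1/6: [3310/27, 2783/54, 2170/27]
after L4 α=1/3: [9644/81, 8048/81, 10847/81]
rounded: [119, 99, 134]

(0,0) stack=L1,L2,L3; from [0,0,0]:
L1 α=1/3: [34/3, 83, 5]
L2 α=2/7: [512/21, 635/7, 25/7]
L3 α=3/4: [15569/84, 5255/28, 4687/28]
= [185, 188, 167]


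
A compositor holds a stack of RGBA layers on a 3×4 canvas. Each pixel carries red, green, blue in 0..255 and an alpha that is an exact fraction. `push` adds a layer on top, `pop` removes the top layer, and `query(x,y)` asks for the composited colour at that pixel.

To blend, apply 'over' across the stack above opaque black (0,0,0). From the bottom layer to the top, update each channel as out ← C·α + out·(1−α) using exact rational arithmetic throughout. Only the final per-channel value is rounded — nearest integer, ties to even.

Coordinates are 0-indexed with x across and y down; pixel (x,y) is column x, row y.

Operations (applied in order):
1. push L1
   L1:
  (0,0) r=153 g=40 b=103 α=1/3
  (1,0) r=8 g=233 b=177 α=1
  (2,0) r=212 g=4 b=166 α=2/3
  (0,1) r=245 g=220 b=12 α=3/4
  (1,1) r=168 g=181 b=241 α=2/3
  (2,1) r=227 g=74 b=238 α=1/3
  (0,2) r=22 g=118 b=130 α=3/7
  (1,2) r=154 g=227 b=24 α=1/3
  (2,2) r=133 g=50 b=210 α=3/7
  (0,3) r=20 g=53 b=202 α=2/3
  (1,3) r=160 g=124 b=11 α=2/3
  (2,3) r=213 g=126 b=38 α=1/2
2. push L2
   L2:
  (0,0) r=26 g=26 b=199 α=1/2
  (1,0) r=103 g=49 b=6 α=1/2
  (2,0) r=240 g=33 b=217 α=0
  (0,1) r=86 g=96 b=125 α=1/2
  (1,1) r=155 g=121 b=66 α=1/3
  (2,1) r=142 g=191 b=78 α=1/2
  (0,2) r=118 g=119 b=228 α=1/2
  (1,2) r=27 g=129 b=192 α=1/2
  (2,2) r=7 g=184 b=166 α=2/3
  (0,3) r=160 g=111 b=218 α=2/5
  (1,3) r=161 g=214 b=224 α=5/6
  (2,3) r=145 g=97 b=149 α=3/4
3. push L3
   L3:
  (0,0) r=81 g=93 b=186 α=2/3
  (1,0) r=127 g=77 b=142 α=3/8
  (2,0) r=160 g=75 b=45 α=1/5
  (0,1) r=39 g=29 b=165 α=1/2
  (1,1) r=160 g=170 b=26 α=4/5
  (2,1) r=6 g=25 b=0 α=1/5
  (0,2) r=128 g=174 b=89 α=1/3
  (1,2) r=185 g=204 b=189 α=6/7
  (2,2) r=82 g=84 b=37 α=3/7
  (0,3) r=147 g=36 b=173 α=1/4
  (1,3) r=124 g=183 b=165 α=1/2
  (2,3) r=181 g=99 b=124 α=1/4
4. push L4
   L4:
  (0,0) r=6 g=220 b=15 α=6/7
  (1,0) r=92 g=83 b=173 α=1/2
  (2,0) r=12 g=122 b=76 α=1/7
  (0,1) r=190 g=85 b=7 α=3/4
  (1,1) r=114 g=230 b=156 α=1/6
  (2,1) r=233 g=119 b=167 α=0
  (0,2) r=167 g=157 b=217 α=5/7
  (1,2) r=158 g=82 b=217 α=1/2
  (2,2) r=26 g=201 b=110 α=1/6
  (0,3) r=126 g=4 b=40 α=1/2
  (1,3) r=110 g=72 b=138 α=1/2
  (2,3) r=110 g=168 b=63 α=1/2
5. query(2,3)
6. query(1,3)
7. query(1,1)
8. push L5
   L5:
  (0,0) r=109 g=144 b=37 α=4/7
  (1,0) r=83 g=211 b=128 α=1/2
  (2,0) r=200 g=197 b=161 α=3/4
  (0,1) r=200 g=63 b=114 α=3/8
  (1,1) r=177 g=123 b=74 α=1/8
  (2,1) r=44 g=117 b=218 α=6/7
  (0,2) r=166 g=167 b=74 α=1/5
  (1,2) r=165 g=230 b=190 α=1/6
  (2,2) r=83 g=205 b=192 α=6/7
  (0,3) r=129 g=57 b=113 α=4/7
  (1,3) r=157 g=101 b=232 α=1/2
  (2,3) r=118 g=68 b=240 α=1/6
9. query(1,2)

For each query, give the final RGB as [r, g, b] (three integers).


query (2,3) [L1,L2,L3,L4] — begin 0,0,0
after L1 α=1/2: [213/2, 63, 19]
after L2 α=3/4: [1083/8, 177/2, 233/2]
after L3 α=1/4: [4697/32, 729/8, 947/8]
after L4 α=1/2: [8217/64, 2073/16, 1451/16]
rounded: [128, 130, 91]

query (1,3) [L1,L2,L3,L4] — begin 0,0,0
+L1 (α=2/3) → [320/3, 248/3, 22/3]
+L2 (α=5/6) → [2735/18, 1729/9, 1691/9]
+L3 (α=1/2) → [4967/36, 1688/9, 1588/9]
+L4 (α=1/2) → [8927/72, 1168/9, 1415/9]
rounded: [124, 130, 157]

query (1,1) [L1,L2,L3,L4] — begin 0,0,0
after L1 α=2/3: [112, 362/3, 482/3]
after L2 α=1/3: [379/3, 1087/9, 1162/9]
after L3 α=4/5: [2299/15, 7207/45, 2098/45]
after L4 α=1/6: [2641/18, 9277/54, 1751/27]
rounded: [147, 172, 65]

query (1,2) [L1,L2,L3,L4,L5] — begin 0,0,0
L1 α=1/3: [154/3, 227/3, 8]
L2 α=1/2: [235/6, 307/3, 100]
L3 α=6/7: [985/6, 3979/21, 1234/7]
L4 α=1/2: [1933/12, 5701/42, 2753/14]
L5 α=1/6: [11645/72, 38165/252, 5475/28]
rounded: [162, 151, 196]


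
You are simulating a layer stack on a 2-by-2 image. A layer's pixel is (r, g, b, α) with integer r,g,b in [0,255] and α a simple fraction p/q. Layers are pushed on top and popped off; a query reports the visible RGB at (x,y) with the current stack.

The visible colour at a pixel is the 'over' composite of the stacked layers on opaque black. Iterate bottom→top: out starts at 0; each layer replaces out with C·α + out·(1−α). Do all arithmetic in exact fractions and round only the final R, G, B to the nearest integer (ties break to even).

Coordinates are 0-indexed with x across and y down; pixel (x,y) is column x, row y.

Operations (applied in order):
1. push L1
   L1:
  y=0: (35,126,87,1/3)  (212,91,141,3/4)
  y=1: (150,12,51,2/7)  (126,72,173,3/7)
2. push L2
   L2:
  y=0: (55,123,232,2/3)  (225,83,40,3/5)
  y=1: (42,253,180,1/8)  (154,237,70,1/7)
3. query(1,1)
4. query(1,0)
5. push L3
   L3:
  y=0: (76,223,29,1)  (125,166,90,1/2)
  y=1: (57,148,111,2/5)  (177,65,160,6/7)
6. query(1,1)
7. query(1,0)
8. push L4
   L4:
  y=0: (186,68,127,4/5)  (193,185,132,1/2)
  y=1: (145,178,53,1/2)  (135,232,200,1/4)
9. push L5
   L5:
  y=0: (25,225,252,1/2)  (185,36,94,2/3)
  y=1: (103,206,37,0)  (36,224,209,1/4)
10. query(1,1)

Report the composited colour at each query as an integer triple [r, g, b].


query (1,1) [L1,L2] — begin 0,0,0
L1 α=3/7: [54, 216/7, 519/7]
L2 α=1/7: [478/7, 2955/49, 3604/49]
rounded: [68, 60, 74]

at x=1,y=0 over L1,L2:
+L1 (α=3/4) → [159, 273/4, 423/4]
+L2 (α=3/5) → [993/5, 771/10, 663/10]
→ [199, 77, 66]

at x=1,y=1 over L1,L2,L3:
L1 α=3/7: [54, 216/7, 519/7]
L2 α=1/7: [478/7, 2955/49, 3604/49]
L3 α=6/7: [7912/49, 22065/343, 50644/343]
= [161, 64, 148]

(1,0) stack=L1,L2,L3; from [0,0,0]:
+L1 (α=3/4) → [159, 273/4, 423/4]
+L2 (α=3/5) → [993/5, 771/10, 663/10]
+L3 (α=1/2) → [809/5, 2431/20, 1563/20]
→ [162, 122, 78]

at x=1,y=1 over L1,L2,L3,L4,L5:
after L1 α=3/7: [54, 216/7, 519/7]
after L2 α=1/7: [478/7, 2955/49, 3604/49]
after L3 α=6/7: [7912/49, 22065/343, 50644/343]
after L4 α=1/4: [30351/196, 145771/1372, 55133/343]
after L5 α=1/4: [98109/784, 744641/5488, 118543/686]
→ [125, 136, 173]


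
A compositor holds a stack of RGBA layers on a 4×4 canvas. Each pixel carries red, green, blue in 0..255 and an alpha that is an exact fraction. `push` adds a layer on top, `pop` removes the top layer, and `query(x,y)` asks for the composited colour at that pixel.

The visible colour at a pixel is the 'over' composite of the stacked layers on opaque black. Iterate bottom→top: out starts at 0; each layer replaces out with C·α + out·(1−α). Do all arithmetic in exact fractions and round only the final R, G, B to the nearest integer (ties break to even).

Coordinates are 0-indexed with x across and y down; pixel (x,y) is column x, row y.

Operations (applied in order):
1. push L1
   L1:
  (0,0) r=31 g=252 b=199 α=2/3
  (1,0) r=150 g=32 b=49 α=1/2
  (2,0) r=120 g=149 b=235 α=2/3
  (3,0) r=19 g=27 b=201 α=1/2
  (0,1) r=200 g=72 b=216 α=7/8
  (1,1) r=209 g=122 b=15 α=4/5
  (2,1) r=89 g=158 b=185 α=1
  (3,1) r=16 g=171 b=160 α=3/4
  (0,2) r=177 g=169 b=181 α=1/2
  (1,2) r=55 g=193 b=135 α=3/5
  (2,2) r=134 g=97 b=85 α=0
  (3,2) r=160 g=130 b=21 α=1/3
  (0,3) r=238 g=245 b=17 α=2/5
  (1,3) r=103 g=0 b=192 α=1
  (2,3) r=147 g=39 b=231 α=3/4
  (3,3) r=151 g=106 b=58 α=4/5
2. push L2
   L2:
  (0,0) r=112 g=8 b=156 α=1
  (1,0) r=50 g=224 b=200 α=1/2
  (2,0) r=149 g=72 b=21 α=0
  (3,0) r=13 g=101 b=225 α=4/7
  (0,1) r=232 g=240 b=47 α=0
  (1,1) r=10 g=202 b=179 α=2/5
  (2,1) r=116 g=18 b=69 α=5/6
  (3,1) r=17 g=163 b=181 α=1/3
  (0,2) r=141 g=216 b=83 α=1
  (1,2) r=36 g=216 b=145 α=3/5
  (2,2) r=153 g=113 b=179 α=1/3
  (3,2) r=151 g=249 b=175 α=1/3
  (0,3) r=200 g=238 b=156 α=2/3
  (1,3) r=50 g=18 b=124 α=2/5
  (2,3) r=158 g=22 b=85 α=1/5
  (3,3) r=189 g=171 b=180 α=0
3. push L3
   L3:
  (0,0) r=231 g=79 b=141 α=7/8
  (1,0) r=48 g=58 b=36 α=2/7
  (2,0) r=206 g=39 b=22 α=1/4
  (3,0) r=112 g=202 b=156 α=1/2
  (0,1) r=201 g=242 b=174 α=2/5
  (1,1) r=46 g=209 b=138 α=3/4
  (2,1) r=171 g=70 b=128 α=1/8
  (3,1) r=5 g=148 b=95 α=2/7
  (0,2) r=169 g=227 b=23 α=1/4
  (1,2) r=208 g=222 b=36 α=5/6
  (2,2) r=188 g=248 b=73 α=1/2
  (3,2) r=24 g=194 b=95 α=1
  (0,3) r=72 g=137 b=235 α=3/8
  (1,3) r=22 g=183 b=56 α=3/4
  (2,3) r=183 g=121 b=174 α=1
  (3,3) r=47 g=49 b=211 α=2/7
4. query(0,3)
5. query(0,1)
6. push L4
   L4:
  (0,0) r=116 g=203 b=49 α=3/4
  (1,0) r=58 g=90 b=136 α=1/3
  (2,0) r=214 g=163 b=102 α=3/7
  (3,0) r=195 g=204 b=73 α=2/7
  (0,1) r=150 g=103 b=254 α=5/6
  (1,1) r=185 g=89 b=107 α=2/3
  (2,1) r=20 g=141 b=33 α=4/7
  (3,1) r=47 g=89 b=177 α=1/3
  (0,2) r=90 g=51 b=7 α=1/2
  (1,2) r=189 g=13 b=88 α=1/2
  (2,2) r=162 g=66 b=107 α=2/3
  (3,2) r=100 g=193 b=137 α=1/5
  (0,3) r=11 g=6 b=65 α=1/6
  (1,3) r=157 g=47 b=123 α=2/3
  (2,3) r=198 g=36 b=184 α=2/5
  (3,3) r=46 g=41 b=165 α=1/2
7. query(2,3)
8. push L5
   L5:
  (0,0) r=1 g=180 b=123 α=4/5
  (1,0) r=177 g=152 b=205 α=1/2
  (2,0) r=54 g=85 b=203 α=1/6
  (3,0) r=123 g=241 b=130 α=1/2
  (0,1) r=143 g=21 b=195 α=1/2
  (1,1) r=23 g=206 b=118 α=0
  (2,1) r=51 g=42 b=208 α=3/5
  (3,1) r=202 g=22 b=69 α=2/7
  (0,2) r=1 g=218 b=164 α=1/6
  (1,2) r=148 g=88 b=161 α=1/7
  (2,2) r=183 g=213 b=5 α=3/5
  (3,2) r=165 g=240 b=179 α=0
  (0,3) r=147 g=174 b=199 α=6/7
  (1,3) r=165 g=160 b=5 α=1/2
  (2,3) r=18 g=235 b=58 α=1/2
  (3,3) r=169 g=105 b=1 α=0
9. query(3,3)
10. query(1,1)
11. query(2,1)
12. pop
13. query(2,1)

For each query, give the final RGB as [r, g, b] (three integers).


query (0,3) [L1,L2,L3] — begin 0,0,0
after L1 α=2/5: [476/5, 98, 34/5]
after L2 α=2/3: [2476/15, 574/3, 1594/15]
after L3 α=3/8: [781/6, 4103/24, 3709/24]
= [130, 171, 155]

at x=0,y=1 over L1,L2,L3:
L1 α=7/8: [175, 63, 189]
L2 α=0: [175, 63, 189]
L3 α=2/5: [927/5, 673/5, 183]
= [185, 135, 183]

(2,3) stack=L1,L2,L3,L4; from [0,0,0]:
L1 α=3/4: [441/4, 117/4, 693/4]
L2 α=1/5: [599/5, 139/5, 778/5]
L3 α=1: [183, 121, 174]
L4 α=2/5: [189, 87, 178]
→ [189, 87, 178]

query (3,3) [L1,L2,L3,L4,L5] — begin 0,0,0
+L1 (α=4/5) → [604/5, 424/5, 232/5]
+L2 (α=0) → [604/5, 424/5, 232/5]
+L3 (α=2/7) → [698/7, 522/7, 654/7]
+L4 (α=1/2) → [510/7, 809/14, 1809/14]
+L5 (α=0) → [510/7, 809/14, 1809/14]
→ [73, 58, 129]

at x=1,y=1 over L1,L2,L3,L4,L5:
L1 α=4/5: [836/5, 488/5, 12]
L2 α=2/5: [2608/25, 3484/25, 394/5]
L3 α=3/4: [3029/50, 19159/100, 616/5]
L4 α=2/3: [21529/150, 36959/300, 562/5]
L5 α=0: [21529/150, 36959/300, 562/5]
→ [144, 123, 112]

query (2,1) [L1,L2,L3,L4,L5] — begin 0,0,0
+L1 (α=1) → [89, 158, 185]
+L2 (α=5/6) → [223/2, 124/3, 265/3]
+L3 (α=1/8) → [1903/16, 539/12, 2239/24]
+L4 (α=4/7) → [6989/112, 2795/28, 3295/56]
+L5 (α=3/5) → [15557/280, 4559/70, 20767/140]
→ [56, 65, 148]

query (2,1) [L1,L2,L3,L4] — begin 0,0,0
+L1 (α=1) → [89, 158, 185]
+L2 (α=5/6) → [223/2, 124/3, 265/3]
+L3 (α=1/8) → [1903/16, 539/12, 2239/24]
+L4 (α=4/7) → [6989/112, 2795/28, 3295/56]
= [62, 100, 59]


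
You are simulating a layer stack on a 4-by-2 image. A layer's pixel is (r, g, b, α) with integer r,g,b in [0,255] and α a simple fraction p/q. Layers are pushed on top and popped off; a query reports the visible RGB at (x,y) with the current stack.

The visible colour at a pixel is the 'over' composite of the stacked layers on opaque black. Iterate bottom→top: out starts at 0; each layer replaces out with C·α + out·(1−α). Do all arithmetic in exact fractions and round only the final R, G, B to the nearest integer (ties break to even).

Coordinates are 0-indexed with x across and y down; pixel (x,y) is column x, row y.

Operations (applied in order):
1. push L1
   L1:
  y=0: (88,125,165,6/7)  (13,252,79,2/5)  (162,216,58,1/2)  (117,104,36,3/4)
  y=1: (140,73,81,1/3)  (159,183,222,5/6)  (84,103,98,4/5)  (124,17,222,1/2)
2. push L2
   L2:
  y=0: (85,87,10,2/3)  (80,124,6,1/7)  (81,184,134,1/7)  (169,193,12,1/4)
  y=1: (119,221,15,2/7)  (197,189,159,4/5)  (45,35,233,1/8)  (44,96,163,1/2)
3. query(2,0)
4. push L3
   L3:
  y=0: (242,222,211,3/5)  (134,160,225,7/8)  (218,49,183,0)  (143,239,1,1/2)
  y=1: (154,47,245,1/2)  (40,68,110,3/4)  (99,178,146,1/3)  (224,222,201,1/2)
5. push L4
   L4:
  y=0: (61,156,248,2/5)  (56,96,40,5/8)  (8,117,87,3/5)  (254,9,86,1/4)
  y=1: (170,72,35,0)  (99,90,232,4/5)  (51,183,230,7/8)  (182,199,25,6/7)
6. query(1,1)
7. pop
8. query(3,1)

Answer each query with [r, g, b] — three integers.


(2,0) stack=L1,L2; from [0,0,0]:
after L1 α=1/2: [81, 108, 29]
after L2 α=1/7: [81, 832/7, 44]
→ [81, 119, 44]

query (1,1) [L1,L2,L3,L4] — begin 0,0,0
L1 α=5/6: [265/2, 305/2, 185]
L2 α=4/5: [1841/10, 1817/10, 821/5]
L3 α=3/4: [3041/40, 3857/40, 2471/20]
L4 α=4/5: [18881/200, 18257/200, 21031/100]
rounded: [94, 91, 210]

(3,1) stack=L1,L2,L3; from [0,0,0]:
L1 α=1/2: [62, 17/2, 111]
L2 α=1/2: [53, 209/4, 137]
L3 α=1/2: [277/2, 1097/8, 169]
rounded: [138, 137, 169]


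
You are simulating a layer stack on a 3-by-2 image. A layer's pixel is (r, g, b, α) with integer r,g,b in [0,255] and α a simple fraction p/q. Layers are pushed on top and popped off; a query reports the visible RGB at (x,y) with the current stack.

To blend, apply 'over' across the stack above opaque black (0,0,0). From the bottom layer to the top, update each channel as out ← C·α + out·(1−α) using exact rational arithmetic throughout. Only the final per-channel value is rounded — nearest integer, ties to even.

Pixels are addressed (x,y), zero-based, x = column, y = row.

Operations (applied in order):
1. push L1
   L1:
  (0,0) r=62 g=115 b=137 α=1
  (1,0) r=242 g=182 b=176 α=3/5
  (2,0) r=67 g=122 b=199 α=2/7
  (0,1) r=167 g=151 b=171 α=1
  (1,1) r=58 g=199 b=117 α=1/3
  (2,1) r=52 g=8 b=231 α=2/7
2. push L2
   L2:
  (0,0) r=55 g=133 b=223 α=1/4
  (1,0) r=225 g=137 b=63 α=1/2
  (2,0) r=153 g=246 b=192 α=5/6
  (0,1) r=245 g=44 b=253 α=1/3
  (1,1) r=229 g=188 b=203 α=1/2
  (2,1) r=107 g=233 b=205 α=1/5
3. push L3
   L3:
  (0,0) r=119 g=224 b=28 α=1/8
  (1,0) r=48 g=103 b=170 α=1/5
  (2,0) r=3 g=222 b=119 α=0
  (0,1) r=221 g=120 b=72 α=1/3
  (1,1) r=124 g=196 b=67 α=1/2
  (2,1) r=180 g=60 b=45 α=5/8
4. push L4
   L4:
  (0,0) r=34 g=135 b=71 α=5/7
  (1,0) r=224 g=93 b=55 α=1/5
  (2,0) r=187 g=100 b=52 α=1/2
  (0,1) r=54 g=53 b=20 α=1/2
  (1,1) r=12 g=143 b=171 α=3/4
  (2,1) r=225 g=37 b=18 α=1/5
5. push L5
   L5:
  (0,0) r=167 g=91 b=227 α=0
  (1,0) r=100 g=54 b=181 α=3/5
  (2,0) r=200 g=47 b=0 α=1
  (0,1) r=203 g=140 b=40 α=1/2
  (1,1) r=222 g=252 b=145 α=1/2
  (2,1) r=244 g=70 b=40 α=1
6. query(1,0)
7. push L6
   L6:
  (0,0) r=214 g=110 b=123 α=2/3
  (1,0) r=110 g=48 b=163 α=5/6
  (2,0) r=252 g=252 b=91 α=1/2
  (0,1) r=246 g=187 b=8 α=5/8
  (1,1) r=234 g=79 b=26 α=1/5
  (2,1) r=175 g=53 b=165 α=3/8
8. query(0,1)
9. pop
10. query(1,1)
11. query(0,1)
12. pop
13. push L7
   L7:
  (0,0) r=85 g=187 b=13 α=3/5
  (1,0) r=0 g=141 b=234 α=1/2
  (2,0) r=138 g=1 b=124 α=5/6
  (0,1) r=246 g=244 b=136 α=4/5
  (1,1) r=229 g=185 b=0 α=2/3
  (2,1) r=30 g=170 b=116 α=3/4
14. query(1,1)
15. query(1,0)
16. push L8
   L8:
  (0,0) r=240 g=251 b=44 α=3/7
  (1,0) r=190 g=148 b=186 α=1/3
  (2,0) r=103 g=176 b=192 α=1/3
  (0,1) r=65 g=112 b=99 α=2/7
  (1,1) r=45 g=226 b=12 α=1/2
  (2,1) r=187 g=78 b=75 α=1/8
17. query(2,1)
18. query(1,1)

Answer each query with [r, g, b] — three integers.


(1,0) stack=L1,L2,L3,L4,L5; from [0,0,0]:
after L1 α=3/5: [726/5, 546/5, 528/5]
after L2 α=1/2: [1851/10, 1231/10, 843/10]
after L3 α=1/5: [3942/25, 2977/25, 2536/25]
after L4 α=1/5: [21368/125, 14233/125, 11519/125]
after L5 α=3/5: [80236/625, 48716/625, 90913/625]
= [128, 78, 145]

at x=0,y=1 over L1,L2,L3,L4,L5,L6:
L1 α=1: [167, 151, 171]
L2 α=1/3: [193, 346/3, 595/3]
L3 α=1/3: [607/3, 1052/9, 1406/9]
L4 α=1/2: [769/6, 1529/18, 793/9]
L5 α=1/2: [1987/12, 4049/36, 1153/18]
L6 α=5/8: [6907/32, 15269/96, 1393/48]
rounded: [216, 159, 29]

(1,1) stack=L1,L2,L3,L4,L5; from [0,0,0]:
L1 α=1/3: [58/3, 199/3, 39]
L2 α=1/2: [745/6, 763/6, 121]
L3 α=1/2: [1489/12, 1939/12, 94]
L4 α=3/4: [1921/48, 7087/48, 607/4]
L5 α=1/2: [12577/96, 19183/96, 1187/8]
→ [131, 200, 148]

at x=0,y=1 over L1,L2,L3,L4,L5:
+L1 (α=1) → [167, 151, 171]
+L2 (α=1/3) → [193, 346/3, 595/3]
+L3 (α=1/3) → [607/3, 1052/9, 1406/9]
+L4 (α=1/2) → [769/6, 1529/18, 793/9]
+L5 (α=1/2) → [1987/12, 4049/36, 1153/18]
= [166, 112, 64]

(1,1) stack=L1,L2,L3,L4,L7; from [0,0,0]:
after L1 α=1/3: [58/3, 199/3, 39]
after L2 α=1/2: [745/6, 763/6, 121]
after L3 α=1/2: [1489/12, 1939/12, 94]
after L4 α=3/4: [1921/48, 7087/48, 607/4]
after L7 α=2/3: [23905/144, 24847/144, 607/12]
= [166, 173, 51]

(1,0) stack=L1,L2,L3,L4,L7; from [0,0,0]:
after L1 α=3/5: [726/5, 546/5, 528/5]
after L2 α=1/2: [1851/10, 1231/10, 843/10]
after L3 α=1/5: [3942/25, 2977/25, 2536/25]
after L4 α=1/5: [21368/125, 14233/125, 11519/125]
after L7 α=1/2: [10684/125, 15929/125, 40769/250]
rounded: [85, 127, 163]

query (2,1) [L1,L2,L3,L4,L7,L8] — begin 0,0,0
L1 α=2/7: [104/7, 16/7, 66]
L2 α=1/5: [233/7, 339/7, 469/5]
L3 α=5/8: [6999/56, 3117/56, 633/10]
L4 α=1/5: [10149/70, 727/14, 1356/25]
L7 α=3/4: [16449/280, 7867/56, 2514/25]
L8 α=1/8: [23929/320, 8491/64, 19473/200]
rounded: [75, 133, 97]

query (1,1) [L1,L2,L3,L4,L7,L8] — begin 0,0,0
after L1 α=1/3: [58/3, 199/3, 39]
after L2 α=1/2: [745/6, 763/6, 121]
after L3 α=1/2: [1489/12, 1939/12, 94]
after L4 α=3/4: [1921/48, 7087/48, 607/4]
after L7 α=2/3: [23905/144, 24847/144, 607/12]
after L8 α=1/2: [30385/288, 57391/288, 751/24]
= [106, 199, 31]
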